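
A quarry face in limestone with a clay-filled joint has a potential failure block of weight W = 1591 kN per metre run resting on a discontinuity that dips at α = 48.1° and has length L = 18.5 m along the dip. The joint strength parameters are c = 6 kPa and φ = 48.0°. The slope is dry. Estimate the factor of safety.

FS = 1.09

Resolving the block weight along and normal to the plane and applying the Mohr–Coulomb strength on the joint:
N' = W cosα = 1591·cos48.1° = 1062.5 kN/m
Driving force T = W sinα = 1591·sin48.1° = 1184.2 kN/m
Resisting force R = c·L + N'·tanφ = 6·18.5 + 1062.5·tan48.0° = 111.0 + 1180.0 = 1291.0 kN/m
FS = R / T = 1291.0 / 1184.2 = 1.090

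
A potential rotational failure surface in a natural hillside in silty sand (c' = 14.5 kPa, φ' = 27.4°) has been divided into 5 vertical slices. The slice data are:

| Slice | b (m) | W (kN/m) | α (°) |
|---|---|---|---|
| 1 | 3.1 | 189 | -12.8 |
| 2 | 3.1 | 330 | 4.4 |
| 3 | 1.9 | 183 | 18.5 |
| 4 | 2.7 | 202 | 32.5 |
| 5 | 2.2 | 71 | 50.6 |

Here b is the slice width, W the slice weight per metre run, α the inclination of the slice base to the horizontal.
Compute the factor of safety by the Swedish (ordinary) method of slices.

FS = 3.34

Ordinary method of slices: FS = Σ[c'·Δl_i + (W_i cosα_i)·tanφ'] / Σ W_i sinα_i, with Δl_i = b_i / cosα_i.
Slice 1: Δl = 3.1/cos(-12.8°) = 3.179 m; N'_1 = 189·cos(-12.8°) = 184.3; c'Δl = 46.10; W sinα = -41.9
Slice 2: Δl = 3.1/cos4.4° = 3.109 m; N'_2 = 330·cos4.4° = 329.0; c'Δl = 45.08; W sinα = 25.3
Slice 3: Δl = 1.9/cos18.5° = 2.004 m; N'_3 = 183·cos18.5° = 173.5; c'Δl = 29.05; W sinα = 58.1
Slice 4: Δl = 2.7/cos32.5° = 3.201 m; N'_4 = 202·cos32.5° = 170.4; c'Δl = 46.42; W sinα = 108.5
Slice 5: Δl = 2.2/cos50.6° = 3.466 m; N'_5 = 71·cos50.6° = 45.1; c'Δl = 50.26; W sinα = 54.9
Σc'Δl = 216.9 kN/m; ΣN' = 902.3 kN/m; ΣW sinα = 204.9 kN/m
Resisting = 216.9 + 902.3·tan27.4° = 216.9 + 467.7 = 684.6 kN/m
FS = 684.6 / 204.9 = 3.341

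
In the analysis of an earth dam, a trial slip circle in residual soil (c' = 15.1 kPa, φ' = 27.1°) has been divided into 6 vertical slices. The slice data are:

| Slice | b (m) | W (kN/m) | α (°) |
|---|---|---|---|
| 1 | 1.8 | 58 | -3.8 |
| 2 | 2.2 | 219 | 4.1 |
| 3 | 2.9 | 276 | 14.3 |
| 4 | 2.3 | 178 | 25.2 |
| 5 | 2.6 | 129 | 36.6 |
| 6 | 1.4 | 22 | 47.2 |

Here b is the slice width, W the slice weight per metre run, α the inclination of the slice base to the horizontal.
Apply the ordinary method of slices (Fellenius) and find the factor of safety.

Ordinary method of slices: FS = Σ[c'·Δl_i + (W_i cosα_i)·tanφ'] / Σ W_i sinα_i, with Δl_i = b_i / cosα_i.
Slice 1: Δl = 1.8/cos(-3.8°) = 1.804 m; N'_1 = 58·cos(-3.8°) = 57.9; c'Δl = 27.24; W sinα = -3.8
Slice 2: Δl = 2.2/cos4.1° = 2.206 m; N'_2 = 219·cos4.1° = 218.4; c'Δl = 33.31; W sinα = 15.7
Slice 3: Δl = 2.9/cos14.3° = 2.993 m; N'_3 = 276·cos14.3° = 267.4; c'Δl = 45.19; W sinα = 68.2
Slice 4: Δl = 2.3/cos25.2° = 2.542 m; N'_4 = 178·cos25.2° = 161.1; c'Δl = 38.38; W sinα = 75.8
Slice 5: Δl = 2.6/cos36.6° = 3.239 m; N'_5 = 129·cos36.6° = 103.6; c'Δl = 48.90; W sinα = 76.9
Slice 6: Δl = 1.4/cos47.2° = 2.061 m; N'_6 = 22·cos47.2° = 14.9; c'Δl = 31.11; W sinα = 16.1
Σc'Δl = 224.1 kN/m; ΣN' = 823.3 kN/m; ΣW sinα = 248.8 kN/m
Resisting = 224.1 + 823.3·tan27.1° = 224.1 + 421.3 = 645.5 kN/m
FS = 645.5 / 248.8 = 2.594

FS = 2.59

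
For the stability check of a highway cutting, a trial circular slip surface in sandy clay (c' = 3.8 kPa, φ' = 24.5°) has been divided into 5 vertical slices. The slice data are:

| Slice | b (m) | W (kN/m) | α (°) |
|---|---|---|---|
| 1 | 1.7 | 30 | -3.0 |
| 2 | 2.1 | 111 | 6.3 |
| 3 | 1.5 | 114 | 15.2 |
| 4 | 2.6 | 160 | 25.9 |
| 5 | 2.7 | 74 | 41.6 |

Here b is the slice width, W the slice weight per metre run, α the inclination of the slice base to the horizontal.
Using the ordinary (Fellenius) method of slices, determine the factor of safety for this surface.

FS = 1.57

Ordinary method of slices: FS = Σ[c'·Δl_i + (W_i cosα_i)·tanφ'] / Σ W_i sinα_i, with Δl_i = b_i / cosα_i.
Slice 1: Δl = 1.7/cos(-3.0°) = 1.702 m; N'_1 = 30·cos(-3.0°) = 30.0; c'Δl = 6.47; W sinα = -1.6
Slice 2: Δl = 2.1/cos6.3° = 2.113 m; N'_2 = 111·cos6.3° = 110.3; c'Δl = 8.03; W sinα = 12.2
Slice 3: Δl = 1.5/cos15.2° = 1.554 m; N'_3 = 114·cos15.2° = 110.0; c'Δl = 5.91; W sinα = 29.9
Slice 4: Δl = 2.6/cos25.9° = 2.890 m; N'_4 = 160·cos25.9° = 143.9; c'Δl = 10.98; W sinα = 69.9
Slice 5: Δl = 2.7/cos41.6° = 3.611 m; N'_5 = 74·cos41.6° = 55.3; c'Δl = 13.72; W sinα = 49.1
Σc'Δl = 45.1 kN/m; ΣN' = 449.6 kN/m; ΣW sinα = 159.5 kN/m
Resisting = 45.1 + 449.6·tan24.5° = 45.1 + 204.9 = 250.0 kN/m
FS = 250.0 / 159.5 = 1.567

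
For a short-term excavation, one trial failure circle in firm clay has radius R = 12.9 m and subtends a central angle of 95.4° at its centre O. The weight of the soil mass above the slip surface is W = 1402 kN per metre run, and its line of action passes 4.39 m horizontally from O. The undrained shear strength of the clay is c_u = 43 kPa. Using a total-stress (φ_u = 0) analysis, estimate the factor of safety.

FS = 1.94

Taking moments about the centre O, the resisting moment is provided by the undrained shear strength acting along the arc:
Arc length L_a = R·θ = 12.9·(95.4°·π/180) = 12.9·1.6650 = 21.48 m
M_R = c_u·L_a·R = 43·21.48·12.9 = 11914.4 kN·m/m
M_D = W·d = 1402·4.39 = 6154.8 kN·m/m
FS = M_R / M_D = 11914.4 / 6154.8 = 1.936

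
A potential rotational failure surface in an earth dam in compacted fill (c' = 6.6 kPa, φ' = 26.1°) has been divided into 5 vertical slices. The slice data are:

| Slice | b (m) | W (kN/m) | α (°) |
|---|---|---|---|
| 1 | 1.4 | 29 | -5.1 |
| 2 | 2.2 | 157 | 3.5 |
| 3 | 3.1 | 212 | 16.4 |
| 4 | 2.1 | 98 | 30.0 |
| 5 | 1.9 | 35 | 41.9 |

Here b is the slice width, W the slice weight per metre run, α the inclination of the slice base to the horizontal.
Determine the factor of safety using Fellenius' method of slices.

FS = 2.32

Ordinary method of slices: FS = Σ[c'·Δl_i + (W_i cosα_i)·tanφ'] / Σ W_i sinα_i, with Δl_i = b_i / cosα_i.
Slice 1: Δl = 1.4/cos(-5.1°) = 1.406 m; N'_1 = 29·cos(-5.1°) = 28.9; c'Δl = 9.28; W sinα = -2.6
Slice 2: Δl = 2.2/cos3.5° = 2.204 m; N'_2 = 157·cos3.5° = 156.7; c'Δl = 14.55; W sinα = 9.6
Slice 3: Δl = 3.1/cos16.4° = 3.231 m; N'_3 = 212·cos16.4° = 203.4; c'Δl = 21.33; W sinα = 59.9
Slice 4: Δl = 2.1/cos30.0° = 2.425 m; N'_4 = 98·cos30.0° = 84.9; c'Δl = 16.00; W sinα = 49.0
Slice 5: Δl = 1.9/cos41.9° = 2.553 m; N'_5 = 35·cos41.9° = 26.1; c'Δl = 16.85; W sinα = 23.4
Σc'Δl = 78.0 kN/m; ΣN' = 499.9 kN/m; ΣW sinα = 139.2 kN/m
Resisting = 78.0 + 499.9·tan26.1° = 78.0 + 244.9 = 322.9 kN/m
FS = 322.9 / 139.2 = 2.319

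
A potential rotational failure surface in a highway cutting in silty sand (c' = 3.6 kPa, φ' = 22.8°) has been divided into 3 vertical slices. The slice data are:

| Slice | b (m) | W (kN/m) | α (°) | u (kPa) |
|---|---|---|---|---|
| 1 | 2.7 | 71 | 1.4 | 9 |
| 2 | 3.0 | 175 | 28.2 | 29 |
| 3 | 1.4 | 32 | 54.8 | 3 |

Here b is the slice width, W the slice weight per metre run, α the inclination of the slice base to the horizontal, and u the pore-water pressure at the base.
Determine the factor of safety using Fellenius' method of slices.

FS = 0.71

Ordinary method of slices: FS = Σ[c'·Δl_i + (W_i cosα_i − u_i·Δl_i)·tanφ'] / Σ W_i sinα_i, with Δl_i = b_i / cosα_i.
Slice 1: Δl = 2.7/cos1.4° = 2.701 m; N'_1 = 71·cos1.4° − 9·2.701 = 46.7; c'Δl = 9.72; W sinα = 1.7
Slice 2: Δl = 3.0/cos28.2° = 3.404 m; N'_2 = 175·cos28.2° − 29·3.404 = 55.5; c'Δl = 12.25; W sinα = 82.7
Slice 3: Δl = 1.4/cos54.8° = 2.429 m; N'_3 = 32·cos54.8° − 3·2.429 = 11.2; c'Δl = 8.74; W sinα = 26.1
Σc'Δl = 30.7 kN/m; ΣN' = 113.3 kN/m; ΣW sinα = 110.6 kN/m
Resisting = 30.7 + 113.3·tan22.8° = 30.7 + 47.6 = 78.4 kN/m
FS = 78.4 / 110.6 = 0.709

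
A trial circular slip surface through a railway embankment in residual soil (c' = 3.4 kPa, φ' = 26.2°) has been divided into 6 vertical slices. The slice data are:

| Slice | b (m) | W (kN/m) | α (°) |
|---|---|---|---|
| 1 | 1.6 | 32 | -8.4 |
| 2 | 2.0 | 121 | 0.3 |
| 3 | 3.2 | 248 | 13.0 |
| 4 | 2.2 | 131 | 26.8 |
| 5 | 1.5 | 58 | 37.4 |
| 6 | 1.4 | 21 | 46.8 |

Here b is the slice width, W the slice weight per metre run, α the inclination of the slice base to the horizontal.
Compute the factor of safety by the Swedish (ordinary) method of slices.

Ordinary method of slices: FS = Σ[c'·Δl_i + (W_i cosα_i)·tanφ'] / Σ W_i sinα_i, with Δl_i = b_i / cosα_i.
Slice 1: Δl = 1.6/cos(-8.4°) = 1.617 m; N'_1 = 32·cos(-8.4°) = 31.7; c'Δl = 5.50; W sinα = -4.7
Slice 2: Δl = 2.0/cos0.3° = 2.000 m; N'_2 = 121·cos0.3° = 121.0; c'Δl = 6.80; W sinα = 0.6
Slice 3: Δl = 3.2/cos13.0° = 3.284 m; N'_3 = 248·cos13.0° = 241.6; c'Δl = 11.17; W sinα = 55.8
Slice 4: Δl = 2.2/cos26.8° = 2.465 m; N'_4 = 131·cos26.8° = 116.9; c'Δl = 8.38; W sinα = 59.1
Slice 5: Δl = 1.5/cos37.4° = 1.888 m; N'_5 = 58·cos37.4° = 46.1; c'Δl = 6.42; W sinα = 35.2
Slice 6: Δl = 1.4/cos46.8° = 2.045 m; N'_6 = 21·cos46.8° = 14.4; c'Δl = 6.95; W sinα = 15.3
Σc'Δl = 45.2 kN/m; ΣN' = 571.7 kN/m; ΣW sinα = 161.3 kN/m
Resisting = 45.2 + 571.7·tan26.2° = 45.2 + 281.3 = 326.5 kN/m
FS = 326.5 / 161.3 = 2.024

FS = 2.02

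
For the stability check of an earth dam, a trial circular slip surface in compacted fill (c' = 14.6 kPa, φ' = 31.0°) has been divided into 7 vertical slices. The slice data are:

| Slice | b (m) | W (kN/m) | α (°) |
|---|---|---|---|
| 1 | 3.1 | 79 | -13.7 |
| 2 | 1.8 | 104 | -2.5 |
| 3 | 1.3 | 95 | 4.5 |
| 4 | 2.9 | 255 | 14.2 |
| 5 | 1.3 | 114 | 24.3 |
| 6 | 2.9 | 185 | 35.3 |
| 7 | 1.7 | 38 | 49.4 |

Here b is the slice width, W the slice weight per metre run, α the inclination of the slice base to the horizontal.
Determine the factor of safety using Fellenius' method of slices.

Ordinary method of slices: FS = Σ[c'·Δl_i + (W_i cosα_i)·tanφ'] / Σ W_i sinα_i, with Δl_i = b_i / cosα_i.
Slice 1: Δl = 3.1/cos(-13.7°) = 3.191 m; N'_1 = 79·cos(-13.7°) = 76.8; c'Δl = 46.59; W sinα = -18.7
Slice 2: Δl = 1.8/cos(-2.5°) = 1.802 m; N'_2 = 104·cos(-2.5°) = 103.9; c'Δl = 26.31; W sinα = -4.5
Slice 3: Δl = 1.3/cos4.5° = 1.304 m; N'_3 = 95·cos4.5° = 94.7; c'Δl = 19.04; W sinα = 7.5
Slice 4: Δl = 2.9/cos14.2° = 2.991 m; N'_4 = 255·cos14.2° = 247.2; c'Δl = 43.67; W sinα = 62.6
Slice 5: Δl = 1.3/cos24.3° = 1.426 m; N'_5 = 114·cos24.3° = 103.9; c'Δl = 20.83; W sinα = 46.9
Slice 6: Δl = 2.9/cos35.3° = 3.553 m; N'_6 = 185·cos35.3° = 151.0; c'Δl = 51.88; W sinα = 106.9
Slice 7: Δl = 1.7/cos49.4° = 2.612 m; N'_7 = 38·cos49.4° = 24.7; c'Δl = 38.14; W sinα = 28.9
Σc'Δl = 246.4 kN/m; ΣN' = 802.2 kN/m; ΣW sinα = 229.4 kN/m
Resisting = 246.4 + 802.2·tan31.0° = 246.4 + 482.0 = 728.4 kN/m
FS = 728.4 / 229.4 = 3.175

FS = 3.18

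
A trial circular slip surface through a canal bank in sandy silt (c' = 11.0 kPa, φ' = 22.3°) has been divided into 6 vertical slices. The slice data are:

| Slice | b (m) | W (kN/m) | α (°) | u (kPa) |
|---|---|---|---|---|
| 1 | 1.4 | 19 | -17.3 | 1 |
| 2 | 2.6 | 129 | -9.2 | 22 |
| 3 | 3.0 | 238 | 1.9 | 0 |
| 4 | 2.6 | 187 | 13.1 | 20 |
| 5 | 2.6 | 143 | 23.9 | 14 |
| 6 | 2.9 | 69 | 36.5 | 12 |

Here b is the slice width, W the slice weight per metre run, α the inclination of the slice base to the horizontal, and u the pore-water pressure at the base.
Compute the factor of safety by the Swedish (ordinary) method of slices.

Ordinary method of slices: FS = Σ[c'·Δl_i + (W_i cosα_i − u_i·Δl_i)·tanφ'] / Σ W_i sinα_i, with Δl_i = b_i / cosα_i.
Slice 1: Δl = 1.4/cos(-17.3°) = 1.466 m; N'_1 = 19·cos(-17.3°) − 1·1.466 = 16.7; c'Δl = 16.13; W sinα = -5.7
Slice 2: Δl = 2.6/cos(-9.2°) = 2.634 m; N'_2 = 129·cos(-9.2°) − 22·2.634 = 69.4; c'Δl = 28.97; W sinα = -20.6
Slice 3: Δl = 3.0/cos1.9° = 3.002 m; N'_3 = 238·cos1.9° − 0·3.002 = 237.9; c'Δl = 33.02; W sinα = 7.9
Slice 4: Δl = 2.6/cos13.1° = 2.669 m; N'_4 = 187·cos13.1° − 20·2.669 = 128.7; c'Δl = 29.36; W sinα = 42.4
Slice 5: Δl = 2.6/cos23.9° = 2.844 m; N'_5 = 143·cos23.9° − 14·2.844 = 90.9; c'Δl = 31.28; W sinα = 57.9
Slice 6: Δl = 2.9/cos36.5° = 3.608 m; N'_6 = 69·cos36.5° − 12·3.608 = 12.2; c'Δl = 39.68; W sinα = 41.0
Σc'Δl = 178.5 kN/m; ΣN' = 555.8 kN/m; ΣW sinα = 123.0 kN/m
Resisting = 178.5 + 555.8·tan22.3° = 178.5 + 227.9 = 406.4 kN/m
FS = 406.4 / 123.0 = 3.305

FS = 3.30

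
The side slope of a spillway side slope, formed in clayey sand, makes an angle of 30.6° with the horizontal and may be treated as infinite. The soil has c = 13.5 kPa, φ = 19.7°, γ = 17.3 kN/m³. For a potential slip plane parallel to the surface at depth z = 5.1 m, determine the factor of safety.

FS = 0.95

For an infinite slope with a slip plane parallel to the surface (no pore pressure): FS = [c + γz cos²β tanφ] / [γz sinβ cosβ].
γz = 17.3·5.1 = 88.23 kN/m²
Numerator = 13.5 + 88.23·cos²30.6°·tan19.7° = 13.5 + 88.23·0.7409·0.3581 = 36.905 kPa
Denominator = 88.23·sin30.6°·cos30.6° = 88.23·0.5090·0.8607 = 38.658 kPa
FS = 36.905 / 38.658 = 0.955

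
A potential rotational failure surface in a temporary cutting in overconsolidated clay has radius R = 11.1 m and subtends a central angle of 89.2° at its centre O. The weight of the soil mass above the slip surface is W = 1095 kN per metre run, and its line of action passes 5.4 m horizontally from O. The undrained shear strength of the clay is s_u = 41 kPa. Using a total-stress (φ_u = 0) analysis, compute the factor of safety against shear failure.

FS = 1.33

Taking moments about the centre O, the resisting moment is provided by the undrained shear strength acting along the arc:
Arc length L_a = R·θ = 11.1·(89.2°·π/180) = 11.1·1.5568 = 17.28 m
M_R = s_u·L_a·R = 41·17.28·11.1 = 7864.5 kN·m/m
M_D = W·d = 1095·5.4 = 5913.0 kN·m/m
FS = M_R / M_D = 7864.5 / 5913.0 = 1.330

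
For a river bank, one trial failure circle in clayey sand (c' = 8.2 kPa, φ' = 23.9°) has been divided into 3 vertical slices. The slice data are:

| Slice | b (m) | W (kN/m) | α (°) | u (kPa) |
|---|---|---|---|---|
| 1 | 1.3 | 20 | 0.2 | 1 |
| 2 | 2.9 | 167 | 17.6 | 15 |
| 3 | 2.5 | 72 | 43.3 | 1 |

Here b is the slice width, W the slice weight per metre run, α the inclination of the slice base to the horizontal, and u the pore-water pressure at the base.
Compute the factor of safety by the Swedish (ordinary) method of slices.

Ordinary method of slices: FS = Σ[c'·Δl_i + (W_i cosα_i − u_i·Δl_i)·tanφ'] / Σ W_i sinα_i, with Δl_i = b_i / cosα_i.
Slice 1: Δl = 1.3/cos0.2° = 1.300 m; N'_1 = 20·cos0.2° − 1·1.300 = 18.7; c'Δl = 10.66; W sinα = 0.1
Slice 2: Δl = 2.9/cos17.6° = 3.042 m; N'_2 = 167·cos17.6° − 15·3.042 = 113.5; c'Δl = 24.95; W sinα = 50.5
Slice 3: Δl = 2.5/cos43.3° = 3.435 m; N'_3 = 72·cos43.3° − 1·3.435 = 49.0; c'Δl = 28.17; W sinα = 49.4
Σc'Δl = 63.8 kN/m; ΣN' = 181.2 kN/m; ΣW sinα = 99.9 kN/m
Resisting = 63.8 + 181.2·tan23.9° = 63.8 + 80.3 = 144.1 kN/m
FS = 144.1 / 99.9 = 1.442

FS = 1.44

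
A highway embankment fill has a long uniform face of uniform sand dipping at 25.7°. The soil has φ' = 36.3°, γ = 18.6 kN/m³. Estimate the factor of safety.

FS = 1.53

For a dry cohesionless infinite slope the factor of safety is FS = tanφ' / tanβ.
FS = tan36.3° / tan25.7° = 0.7346 / 0.4813 = 1.526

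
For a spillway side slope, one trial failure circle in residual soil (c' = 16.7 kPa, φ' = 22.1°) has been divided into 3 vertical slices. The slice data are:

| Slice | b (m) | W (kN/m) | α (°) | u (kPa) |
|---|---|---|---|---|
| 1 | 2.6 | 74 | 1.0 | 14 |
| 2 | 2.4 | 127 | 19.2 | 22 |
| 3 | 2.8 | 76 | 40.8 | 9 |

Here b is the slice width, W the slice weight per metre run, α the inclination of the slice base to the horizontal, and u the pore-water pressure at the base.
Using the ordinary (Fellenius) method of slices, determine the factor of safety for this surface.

Ordinary method of slices: FS = Σ[c'·Δl_i + (W_i cosα_i − u_i·Δl_i)·tanφ'] / Σ W_i sinα_i, with Δl_i = b_i / cosα_i.
Slice 1: Δl = 2.6/cos1.0° = 2.600 m; N'_1 = 74·cos1.0° − 14·2.600 = 37.6; c'Δl = 43.43; W sinα = 1.3
Slice 2: Δl = 2.4/cos19.2° = 2.541 m; N'_2 = 127·cos19.2° − 22·2.541 = 64.0; c'Δl = 42.44; W sinα = 41.8
Slice 3: Δl = 2.8/cos40.8° = 3.699 m; N'_3 = 76·cos40.8° − 9·3.699 = 24.2; c'Δl = 61.77; W sinα = 49.7
Σc'Δl = 147.6 kN/m; ΣN' = 125.9 kN/m; ΣW sinα = 92.7 kN/m
Resisting = 147.6 + 125.9·tan22.1° = 147.6 + 51.1 = 198.7 kN/m
FS = 198.7 / 92.7 = 2.144

FS = 2.14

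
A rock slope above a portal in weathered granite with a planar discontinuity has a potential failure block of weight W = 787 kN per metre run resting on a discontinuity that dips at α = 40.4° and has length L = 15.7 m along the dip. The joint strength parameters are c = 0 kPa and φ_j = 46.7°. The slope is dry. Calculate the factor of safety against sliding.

FS = 1.25

Resolving the block weight along and normal to the plane and applying the Mohr–Coulomb strength on the joint:
N' = W cosα = 787·cos40.4° = 599.3 kN/m
Driving force T = W sinα = 787·sin40.4° = 510.1 kN/m
Resisting force R = c·L + N'·tanφ_j = 0·15.7 + 599.3·tan46.7° = 0.0 + 636.0 = 636.0 kN/m
FS = R / T = 636.0 / 510.1 = 1.247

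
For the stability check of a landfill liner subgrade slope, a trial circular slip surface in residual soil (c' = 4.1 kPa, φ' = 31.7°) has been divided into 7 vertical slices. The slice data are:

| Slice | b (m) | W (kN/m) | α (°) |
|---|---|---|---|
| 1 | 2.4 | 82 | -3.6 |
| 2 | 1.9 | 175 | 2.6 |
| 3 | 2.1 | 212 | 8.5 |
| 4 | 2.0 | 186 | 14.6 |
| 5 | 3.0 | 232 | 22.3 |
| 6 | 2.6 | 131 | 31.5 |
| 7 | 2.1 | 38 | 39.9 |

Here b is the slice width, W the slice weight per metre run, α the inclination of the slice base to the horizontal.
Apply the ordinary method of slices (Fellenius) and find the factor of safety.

Ordinary method of slices: FS = Σ[c'·Δl_i + (W_i cosα_i)·tanφ'] / Σ W_i sinα_i, with Δl_i = b_i / cosα_i.
Slice 1: Δl = 2.4/cos(-3.6°) = 2.405 m; N'_1 = 82·cos(-3.6°) = 81.8; c'Δl = 9.86; W sinα = -5.1
Slice 2: Δl = 1.9/cos2.6° = 1.902 m; N'_2 = 175·cos2.6° = 174.8; c'Δl = 7.80; W sinα = 7.9
Slice 3: Δl = 2.1/cos8.5° = 2.123 m; N'_3 = 212·cos8.5° = 209.7; c'Δl = 8.71; W sinα = 31.3
Slice 4: Δl = 2.0/cos14.6° = 2.067 m; N'_4 = 186·cos14.6° = 180.0; c'Δl = 8.47; W sinα = 46.9
Slice 5: Δl = 3.0/cos22.3° = 3.243 m; N'_5 = 232·cos22.3° = 214.6; c'Δl = 13.29; W sinα = 88.0
Slice 6: Δl = 2.6/cos31.5° = 3.049 m; N'_6 = 131·cos31.5° = 111.7; c'Δl = 12.50; W sinα = 68.4
Slice 7: Δl = 2.1/cos39.9° = 2.737 m; N'_7 = 38·cos39.9° = 29.2; c'Δl = 11.22; W sinα = 24.4
Σc'Δl = 71.9 kN/m; ΣN' = 1001.8 kN/m; ΣW sinα = 261.9 kN/m
Resisting = 71.9 + 1001.8·tan31.7° = 71.9 + 618.7 = 690.6 kN/m
FS = 690.6 / 261.9 = 2.637

FS = 2.64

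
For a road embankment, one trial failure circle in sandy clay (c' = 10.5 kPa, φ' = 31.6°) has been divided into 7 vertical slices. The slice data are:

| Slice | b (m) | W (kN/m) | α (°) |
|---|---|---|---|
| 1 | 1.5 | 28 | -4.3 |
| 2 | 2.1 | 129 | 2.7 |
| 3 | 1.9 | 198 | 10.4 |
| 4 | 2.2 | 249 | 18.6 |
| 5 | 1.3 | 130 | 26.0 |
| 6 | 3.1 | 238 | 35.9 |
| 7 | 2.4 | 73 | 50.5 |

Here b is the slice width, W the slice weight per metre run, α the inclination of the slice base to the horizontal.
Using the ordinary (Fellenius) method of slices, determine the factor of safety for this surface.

Ordinary method of slices: FS = Σ[c'·Δl_i + (W_i cosα_i)·tanφ'] / Σ W_i sinα_i, with Δl_i = b_i / cosα_i.
Slice 1: Δl = 1.5/cos(-4.3°) = 1.504 m; N'_1 = 28·cos(-4.3°) = 27.9; c'Δl = 15.79; W sinα = -2.1
Slice 2: Δl = 2.1/cos2.7° = 2.102 m; N'_2 = 129·cos2.7° = 128.9; c'Δl = 22.07; W sinα = 6.1
Slice 3: Δl = 1.9/cos10.4° = 1.932 m; N'_3 = 198·cos10.4° = 194.7; c'Δl = 20.28; W sinα = 35.7
Slice 4: Δl = 2.2/cos18.6° = 2.321 m; N'_4 = 249·cos18.6° = 236.0; c'Δl = 24.37; W sinα = 79.4
Slice 5: Δl = 1.3/cos26.0° = 1.446 m; N'_5 = 130·cos26.0° = 116.8; c'Δl = 15.19; W sinα = 57.0
Slice 6: Δl = 3.1/cos35.9° = 3.827 m; N'_6 = 238·cos35.9° = 192.8; c'Δl = 40.18; W sinα = 139.6
Slice 7: Δl = 2.4/cos50.5° = 3.773 m; N'_7 = 73·cos50.5° = 46.4; c'Δl = 39.62; W sinα = 56.3
Σc'Δl = 177.5 kN/m; ΣN' = 943.6 kN/m; ΣW sinα = 372.0 kN/m
Resisting = 177.5 + 943.6·tan31.6° = 177.5 + 580.5 = 758.0 kN/m
FS = 758.0 / 372.0 = 2.038

FS = 2.04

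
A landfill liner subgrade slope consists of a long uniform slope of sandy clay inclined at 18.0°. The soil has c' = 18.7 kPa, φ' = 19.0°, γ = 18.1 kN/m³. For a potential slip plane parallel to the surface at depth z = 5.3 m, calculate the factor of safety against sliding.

FS = 1.72

For an infinite slope with a slip plane parallel to the surface (no pore pressure): FS = [c' + γz cos²β tanφ'] / [γz sinβ cosβ].
γz = 18.1·5.3 = 95.93 kN/m²
Numerator = 18.7 + 95.93·cos²18.0°·tan19.0° = 18.7 + 95.93·0.9045·0.3443 = 48.577 kPa
Denominator = 95.93·sin18.0°·cos18.0° = 95.93·0.3090·0.9511 = 28.193 kPa
FS = 48.577 / 28.193 = 1.723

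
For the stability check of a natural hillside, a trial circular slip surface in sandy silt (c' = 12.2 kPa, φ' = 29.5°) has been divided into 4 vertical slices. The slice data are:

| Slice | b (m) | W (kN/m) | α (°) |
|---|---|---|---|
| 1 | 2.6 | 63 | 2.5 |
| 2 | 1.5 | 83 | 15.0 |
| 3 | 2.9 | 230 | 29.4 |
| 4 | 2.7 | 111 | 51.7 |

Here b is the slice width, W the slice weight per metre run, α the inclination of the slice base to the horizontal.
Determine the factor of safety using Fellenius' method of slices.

Ordinary method of slices: FS = Σ[c'·Δl_i + (W_i cosα_i)·tanφ'] / Σ W_i sinα_i, with Δl_i = b_i / cosα_i.
Slice 1: Δl = 2.6/cos2.5° = 2.602 m; N'_1 = 63·cos2.5° = 62.9; c'Δl = 31.75; W sinα = 2.7
Slice 2: Δl = 1.5/cos15.0° = 1.553 m; N'_2 = 83·cos15.0° = 80.2; c'Δl = 18.95; W sinα = 21.5
Slice 3: Δl = 2.9/cos29.4° = 3.329 m; N'_3 = 230·cos29.4° = 200.4; c'Δl = 40.61; W sinα = 112.9
Slice 4: Δl = 2.7/cos51.7° = 4.356 m; N'_4 = 111·cos51.7° = 68.8; c'Δl = 53.15; W sinα = 87.1
Σc'Δl = 144.5 kN/m; ΣN' = 412.3 kN/m; ΣW sinα = 224.2 kN/m
Resisting = 144.5 + 412.3·tan29.5° = 144.5 + 233.3 = 377.7 kN/m
FS = 377.7 / 224.2 = 1.684

FS = 1.68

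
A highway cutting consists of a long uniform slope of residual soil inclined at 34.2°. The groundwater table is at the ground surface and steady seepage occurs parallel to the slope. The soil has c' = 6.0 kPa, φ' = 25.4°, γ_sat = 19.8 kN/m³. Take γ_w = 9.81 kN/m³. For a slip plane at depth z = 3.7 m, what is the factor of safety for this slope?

FS = 0.53

With seepage parallel to the slope and the water table at the surface, the effective normal stress on the slip plane uses the buoyant unit weight γ' = γ_sat − γ_w while the driving shear stress uses γ_sat:
FS = [c' + γ' z cos²β tanφ'] / [γ_sat z sinβ cosβ]
γ' = 19.8 − 9.81 = 9.99 kN/m³
Numerator = 6.0 + 9.99·3.7·cos²34.2°·tan25.4° = 6.0 + 9.99·3.7·0.6841·0.4748 = 18.006 kPa
Denominator = 19.8·3.7·sin34.2°·cos34.2° = 19.8·3.7·0.5621·0.8271 = 34.058 kPa
FS = 18.006 / 34.058 = 0.529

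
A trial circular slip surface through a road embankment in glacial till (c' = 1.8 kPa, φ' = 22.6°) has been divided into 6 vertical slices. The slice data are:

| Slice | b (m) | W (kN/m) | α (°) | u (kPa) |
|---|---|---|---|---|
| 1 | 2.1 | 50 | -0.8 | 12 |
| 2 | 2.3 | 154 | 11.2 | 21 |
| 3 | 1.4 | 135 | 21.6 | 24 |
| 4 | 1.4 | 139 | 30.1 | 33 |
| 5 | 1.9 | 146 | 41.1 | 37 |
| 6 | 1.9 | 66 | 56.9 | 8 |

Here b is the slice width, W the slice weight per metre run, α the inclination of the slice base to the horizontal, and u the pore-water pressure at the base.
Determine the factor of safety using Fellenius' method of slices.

FS = 0.51

Ordinary method of slices: FS = Σ[c'·Δl_i + (W_i cosα_i − u_i·Δl_i)·tanφ'] / Σ W_i sinα_i, with Δl_i = b_i / cosα_i.
Slice 1: Δl = 2.1/cos(-0.8°) = 2.100 m; N'_1 = 50·cos(-0.8°) − 12·2.100 = 24.8; c'Δl = 3.78; W sinα = -0.7
Slice 2: Δl = 2.3/cos11.2° = 2.345 m; N'_2 = 154·cos11.2° − 21·2.345 = 101.8; c'Δl = 4.22; W sinα = 29.9
Slice 3: Δl = 1.4/cos21.6° = 1.506 m; N'_3 = 135·cos21.6° − 24·1.506 = 89.4; c'Δl = 2.71; W sinα = 49.7
Slice 4: Δl = 1.4/cos30.1° = 1.618 m; N'_4 = 139·cos30.1° − 33·1.618 = 66.9; c'Δl = 2.91; W sinα = 69.7
Slice 5: Δl = 1.9/cos41.1° = 2.521 m; N'_5 = 146·cos41.1° − 37·2.521 = 16.7; c'Δl = 4.54; W sinα = 96.0
Slice 6: Δl = 1.9/cos56.9° = 3.479 m; N'_6 = 66·cos56.9° − 8·3.479 = 8.2; c'Δl = 6.26; W sinα = 55.3
Σc'Δl = 24.4 kN/m; ΣN' = 307.8 kN/m; ΣW sinα = 299.9 kN/m
Resisting = 24.4 + 307.8·tan22.6° = 24.4 + 128.1 = 152.5 kN/m
FS = 152.5 / 299.9 = 0.509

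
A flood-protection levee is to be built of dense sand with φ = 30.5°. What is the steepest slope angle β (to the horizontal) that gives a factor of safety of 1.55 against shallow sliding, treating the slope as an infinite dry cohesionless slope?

For an infinite dry cohesionless slope FS = tanφ/tanβ, so tanβ = tanφ / FS.
tanβ = tan30.5° / 1.55 = 0.5890 / 1.55 = 0.3800
β = arctan(0.3800) = 20.81°

β = 20.8°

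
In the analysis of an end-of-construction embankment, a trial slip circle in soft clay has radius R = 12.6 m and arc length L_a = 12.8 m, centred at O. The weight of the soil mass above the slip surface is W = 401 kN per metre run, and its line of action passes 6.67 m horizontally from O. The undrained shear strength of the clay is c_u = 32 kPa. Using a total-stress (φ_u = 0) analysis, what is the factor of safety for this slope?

Taking moments about the centre O, the resisting moment is provided by the undrained shear strength acting along the arc:
M_R = c_u·L_a·R = 32·12.80·12.6 = 5161.0 kN·m/m
M_D = W·d = 401·6.67 = 2674.7 kN·m/m
FS = M_R / M_D = 5161.0 / 2674.7 = 1.930

FS = 1.93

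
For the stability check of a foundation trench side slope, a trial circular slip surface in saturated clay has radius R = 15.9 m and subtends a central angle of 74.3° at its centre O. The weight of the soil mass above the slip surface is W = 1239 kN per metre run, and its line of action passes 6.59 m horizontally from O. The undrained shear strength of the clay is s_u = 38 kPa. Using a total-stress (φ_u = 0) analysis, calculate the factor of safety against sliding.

FS = 1.53

Taking moments about the centre O, the resisting moment is provided by the undrained shear strength acting along the arc:
Arc length L_a = R·θ = 15.9·(74.3°·π/180) = 15.9·1.2968 = 20.62 m
M_R = s_u·L_a·R = 38·20.62·15.9 = 12457.9 kN·m/m
M_D = W·d = 1239·6.59 = 8165.0 kN·m/m
FS = M_R / M_D = 12457.9 / 8165.0 = 1.526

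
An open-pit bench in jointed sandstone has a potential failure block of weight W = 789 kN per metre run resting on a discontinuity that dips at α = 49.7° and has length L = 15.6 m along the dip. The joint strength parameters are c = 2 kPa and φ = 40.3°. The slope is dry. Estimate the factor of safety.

Resolving the block weight along and normal to the plane and applying the Mohr–Coulomb strength on the joint:
N' = W cosα = 789·cos49.7° = 510.3 kN/m
Driving force T = W sinα = 789·sin49.7° = 601.7 kN/m
Resisting force R = c·L + N'·tanφ = 2·15.6 + 510.3·tan40.3° = 31.2 + 432.8 = 464.0 kN/m
FS = R / T = 464.0 / 601.7 = 0.771

FS = 0.77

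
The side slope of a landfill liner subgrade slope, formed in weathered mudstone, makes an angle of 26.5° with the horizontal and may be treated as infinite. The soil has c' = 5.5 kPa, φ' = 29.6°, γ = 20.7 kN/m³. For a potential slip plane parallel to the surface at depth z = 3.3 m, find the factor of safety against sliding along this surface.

FS = 1.34

For an infinite slope with a slip plane parallel to the surface (no pore pressure): FS = [c' + γz cos²β tanφ'] / [γz sinβ cosβ].
γz = 20.7·3.3 = 68.31 kN/m²
Numerator = 5.5 + 68.31·cos²26.5°·tan29.6° = 5.5 + 68.31·0.8009·0.5681 = 36.580 kPa
Denominator = 68.31·sin26.5°·cos26.5° = 68.31·0.4462·0.8949 = 27.277 kPa
FS = 36.580 / 27.277 = 1.341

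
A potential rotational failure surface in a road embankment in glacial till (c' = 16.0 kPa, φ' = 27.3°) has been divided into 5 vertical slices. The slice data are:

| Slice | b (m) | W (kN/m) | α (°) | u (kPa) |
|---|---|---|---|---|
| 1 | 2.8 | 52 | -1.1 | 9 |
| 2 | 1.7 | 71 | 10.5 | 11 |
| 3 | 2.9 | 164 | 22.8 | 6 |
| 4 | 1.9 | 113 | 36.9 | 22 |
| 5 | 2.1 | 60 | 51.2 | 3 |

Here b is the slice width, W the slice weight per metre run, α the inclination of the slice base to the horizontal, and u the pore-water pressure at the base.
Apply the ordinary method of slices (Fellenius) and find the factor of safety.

Ordinary method of slices: FS = Σ[c'·Δl_i + (W_i cosα_i − u_i·Δl_i)·tanφ'] / Σ W_i sinα_i, with Δl_i = b_i / cosα_i.
Slice 1: Δl = 2.8/cos(-1.1°) = 2.801 m; N'_1 = 52·cos(-1.1°) − 9·2.801 = 26.8; c'Δl = 44.81; W sinα = -1.0
Slice 2: Δl = 1.7/cos10.5° = 1.729 m; N'_2 = 71·cos10.5° − 11·1.729 = 50.8; c'Δl = 27.66; W sinα = 12.9
Slice 3: Δl = 2.9/cos22.8° = 3.146 m; N'_3 = 164·cos22.8° − 6·3.146 = 132.3; c'Δl = 50.33; W sinα = 63.6
Slice 4: Δl = 1.9/cos36.9° = 2.376 m; N'_4 = 113·cos36.9° − 22·2.376 = 38.1; c'Δl = 38.01; W sinα = 67.8
Slice 5: Δl = 2.1/cos51.2° = 3.351 m; N'_5 = 60·cos51.2° − 3·3.351 = 27.5; c'Δl = 53.62; W sinα = 46.8
Σc'Δl = 214.4 kN/m; ΣN' = 275.5 kN/m; ΣW sinα = 190.1 kN/m
Resisting = 214.4 + 275.5·tan27.3° = 214.4 + 142.2 = 356.7 kN/m
FS = 356.7 / 190.1 = 1.876

FS = 1.88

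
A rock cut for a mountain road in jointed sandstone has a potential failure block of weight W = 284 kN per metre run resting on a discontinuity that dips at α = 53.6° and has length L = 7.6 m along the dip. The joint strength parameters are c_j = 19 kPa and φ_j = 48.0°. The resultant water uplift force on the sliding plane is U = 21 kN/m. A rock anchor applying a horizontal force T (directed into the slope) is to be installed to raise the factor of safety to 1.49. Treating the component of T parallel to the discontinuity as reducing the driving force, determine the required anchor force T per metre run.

T = 18 kN/m

Resolving forces along and normal to the sliding plane, with the horizontal anchor force T adding T·sinα to the effective normal force and T·cosα acting up the plane against the driving force:
FS = [c_jL + (W cosα − U + T sinα) tanφ_j] / [W sinα − T cosα]
Without the anchor: N' = 147.5 kN/m, driving T_d = 228.6 kN/m, resisting R = 19·7.6 + 147.5·tan48.0° = 308.2 kN/m, FS = 1.35.
Setting FS = 1.49 and solving for T:
1.49·(228.6 − T cos53.6°) = 308.2 + T sin53.6°·tan48.0°
T·(sin53.6°·tan48.0° + 1.49·cos53.6°) = 1.49·228.6 − 308.2
T·(0.8049·1.1106 + 1.49·0.5934) = 340.6 − 308.2 = 32.3
T·1.7781 = 32.3
T = 18.2 kN/m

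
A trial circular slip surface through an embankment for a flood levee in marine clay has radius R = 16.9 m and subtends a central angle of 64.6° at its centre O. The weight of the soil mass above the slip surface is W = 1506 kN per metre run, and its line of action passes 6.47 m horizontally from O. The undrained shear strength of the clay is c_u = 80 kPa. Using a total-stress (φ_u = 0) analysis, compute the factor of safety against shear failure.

FS = 2.64

Taking moments about the centre O, the resisting moment is provided by the undrained shear strength acting along the arc:
Arc length L_a = R·θ = 16.9·(64.6°·π/180) = 16.9·1.1275 = 19.05 m
M_R = c_u·L_a·R = 80·19.05·16.9 = 25761.6 kN·m/m
M_D = W·d = 1506·6.47 = 9743.8 kN·m/m
FS = M_R / M_D = 25761.6 / 9743.8 = 2.644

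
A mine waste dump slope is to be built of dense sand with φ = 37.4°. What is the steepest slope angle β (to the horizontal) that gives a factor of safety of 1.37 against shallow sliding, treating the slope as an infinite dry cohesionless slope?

β = 29.2°

For an infinite dry cohesionless slope FS = tanφ/tanβ, so tanβ = tanφ / FS.
tanβ = tan37.4° / 1.37 = 0.7646 / 1.37 = 0.5581
β = arctan(0.5581) = 29.16°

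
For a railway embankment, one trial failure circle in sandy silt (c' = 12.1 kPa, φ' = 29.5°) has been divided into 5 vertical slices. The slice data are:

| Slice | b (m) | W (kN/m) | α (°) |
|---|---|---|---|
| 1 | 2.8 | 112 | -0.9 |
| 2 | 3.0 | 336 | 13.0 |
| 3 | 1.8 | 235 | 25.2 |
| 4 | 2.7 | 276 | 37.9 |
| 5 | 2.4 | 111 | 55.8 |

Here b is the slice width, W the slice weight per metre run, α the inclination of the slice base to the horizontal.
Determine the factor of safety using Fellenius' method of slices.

Ordinary method of slices: FS = Σ[c'·Δl_i + (W_i cosα_i)·tanφ'] / Σ W_i sinα_i, with Δl_i = b_i / cosα_i.
Slice 1: Δl = 2.8/cos(-0.9°) = 2.800 m; N'_1 = 112·cos(-0.9°) = 112.0; c'Δl = 33.88; W sinα = -1.8
Slice 2: Δl = 3.0/cos13.0° = 3.079 m; N'_2 = 336·cos13.0° = 327.4; c'Δl = 37.25; W sinα = 75.6
Slice 3: Δl = 1.8/cos25.2° = 1.989 m; N'_3 = 235·cos25.2° = 212.6; c'Δl = 24.07; W sinα = 100.1
Slice 4: Δl = 2.7/cos37.9° = 3.422 m; N'_4 = 276·cos37.9° = 217.8; c'Δl = 41.40; W sinα = 169.5
Slice 5: Δl = 2.4/cos55.8° = 4.270 m; N'_5 = 111·cos55.8° = 62.4; c'Δl = 51.66; W sinα = 91.8
Σc'Δl = 188.3 kN/m; ΣN' = 932.2 kN/m; ΣW sinα = 435.2 kN/m
Resisting = 188.3 + 932.2·tan29.5° = 188.3 + 527.4 = 715.7 kN/m
FS = 715.7 / 435.2 = 1.644

FS = 1.64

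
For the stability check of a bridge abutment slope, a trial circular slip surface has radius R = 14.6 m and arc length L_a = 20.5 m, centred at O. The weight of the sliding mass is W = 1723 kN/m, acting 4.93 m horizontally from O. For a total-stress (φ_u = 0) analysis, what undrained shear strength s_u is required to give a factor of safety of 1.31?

s_u = 37.2 kPa

FS = s_u·L_a·R / (W·d), so s_u = FS·W·d / (L_a·R).
s_u = 1.31·1723·4.93 / (20.50·14.6) = 11127.7 / 299.30 = 37.18 kPa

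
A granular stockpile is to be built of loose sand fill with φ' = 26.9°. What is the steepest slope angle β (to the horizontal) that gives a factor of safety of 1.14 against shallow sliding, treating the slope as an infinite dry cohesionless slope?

For an infinite dry cohesionless slope FS = tanφ'/tanβ, so tanβ = tanφ' / FS.
tanβ = tan26.9° / 1.14 = 0.5073 / 1.14 = 0.4450
β = arctan(0.4450) = 23.99°

β = 24.0°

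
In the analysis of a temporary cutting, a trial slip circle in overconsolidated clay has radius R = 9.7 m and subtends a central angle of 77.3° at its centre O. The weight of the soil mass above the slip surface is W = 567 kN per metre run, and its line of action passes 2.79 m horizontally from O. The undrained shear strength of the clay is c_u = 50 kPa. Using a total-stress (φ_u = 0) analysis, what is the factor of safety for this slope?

FS = 4.01

Taking moments about the centre O, the resisting moment is provided by the undrained shear strength acting along the arc:
Arc length L_a = R·θ = 9.7·(77.3°·π/180) = 9.7·1.3491 = 13.09 m
M_R = c_u·L_a·R = 50·13.09·9.7 = 6347.0 kN·m/m
M_D = W·d = 567·2.79 = 1581.9 kN·m/m
FS = M_R / M_D = 6347.0 / 1581.9 = 4.012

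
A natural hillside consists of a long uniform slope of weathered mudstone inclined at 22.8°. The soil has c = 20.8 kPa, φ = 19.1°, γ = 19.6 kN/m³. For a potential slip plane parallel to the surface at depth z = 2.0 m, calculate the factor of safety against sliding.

FS = 2.31

For an infinite slope with a slip plane parallel to the surface (no pore pressure): FS = [c + γz cos²β tanφ] / [γz sinβ cosβ].
γz = 19.6·2.0 = 39.20 kN/m²
Numerator = 20.8 + 39.20·cos²22.8°·tan19.1° = 20.8 + 39.20·0.8498·0.3463 = 32.336 kPa
Denominator = 39.20·sin22.8°·cos22.8° = 39.20·0.3875·0.9219 = 14.004 kPa
FS = 32.336 / 14.004 = 2.309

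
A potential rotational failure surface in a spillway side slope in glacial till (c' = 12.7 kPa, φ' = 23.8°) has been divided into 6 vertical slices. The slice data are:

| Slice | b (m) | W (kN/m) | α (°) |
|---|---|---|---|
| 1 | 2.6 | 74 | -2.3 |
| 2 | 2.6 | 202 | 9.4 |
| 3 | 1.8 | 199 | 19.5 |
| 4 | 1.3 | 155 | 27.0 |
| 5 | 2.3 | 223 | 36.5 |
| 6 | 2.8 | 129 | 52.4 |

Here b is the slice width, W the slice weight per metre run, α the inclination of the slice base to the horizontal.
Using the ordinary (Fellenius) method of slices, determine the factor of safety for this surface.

FS = 1.45

Ordinary method of slices: FS = Σ[c'·Δl_i + (W_i cosα_i)·tanφ'] / Σ W_i sinα_i, with Δl_i = b_i / cosα_i.
Slice 1: Δl = 2.6/cos(-2.3°) = 2.602 m; N'_1 = 74·cos(-2.3°) = 73.9; c'Δl = 33.05; W sinα = -3.0
Slice 2: Δl = 2.6/cos9.4° = 2.635 m; N'_2 = 202·cos9.4° = 199.3; c'Δl = 33.47; W sinα = 33.0
Slice 3: Δl = 1.8/cos19.5° = 1.910 m; N'_3 = 199·cos19.5° = 187.6; c'Δl = 24.25; W sinα = 66.4
Slice 4: Δl = 1.3/cos27.0° = 1.459 m; N'_4 = 155·cos27.0° = 138.1; c'Δl = 18.53; W sinα = 70.4
Slice 5: Δl = 2.3/cos36.5° = 2.861 m; N'_5 = 223·cos36.5° = 179.3; c'Δl = 36.34; W sinα = 132.6
Slice 6: Δl = 2.8/cos52.4° = 4.589 m; N'_6 = 129·cos52.4° = 78.7; c'Δl = 58.28; W sinα = 102.2
Σc'Δl = 203.9 kN/m; ΣN' = 856.9 kN/m; ΣW sinα = 401.7 kN/m
Resisting = 203.9 + 856.9·tan23.8° = 203.9 + 377.9 = 581.8 kN/m
FS = 581.8 / 401.7 = 1.449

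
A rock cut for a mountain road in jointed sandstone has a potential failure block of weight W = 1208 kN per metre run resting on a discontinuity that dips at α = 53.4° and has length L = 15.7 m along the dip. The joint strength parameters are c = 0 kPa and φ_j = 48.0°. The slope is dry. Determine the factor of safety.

FS = 0.82

Resolving the block weight along and normal to the plane and applying the Mohr–Coulomb strength on the joint:
N' = W cosα = 1208·cos53.4° = 720.2 kN/m
Driving force T = W sinα = 1208·sin53.4° = 969.8 kN/m
Resisting force R = c·L + N'·tanφ_j = 0·15.7 + 720.2·tan48.0° = 0.0 + 799.9 = 799.9 kN/m
FS = R / T = 799.9 / 969.8 = 0.825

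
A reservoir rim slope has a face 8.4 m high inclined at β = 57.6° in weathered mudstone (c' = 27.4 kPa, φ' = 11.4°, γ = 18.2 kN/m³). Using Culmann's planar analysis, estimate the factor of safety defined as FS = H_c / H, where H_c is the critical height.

FS = 1.93

H_c = (4c'/γ) · sinβ cosφ' / [1 − cos(β − φ')]
    = (4·27.4/18.2) · sin57.6°·cos11.4° / [1 − cos46.2°]
    = 6.022 · 0.8277 / 0.3079 = 16.19 m
FS = H_c / H = 16.19 / 8.4 = 1.927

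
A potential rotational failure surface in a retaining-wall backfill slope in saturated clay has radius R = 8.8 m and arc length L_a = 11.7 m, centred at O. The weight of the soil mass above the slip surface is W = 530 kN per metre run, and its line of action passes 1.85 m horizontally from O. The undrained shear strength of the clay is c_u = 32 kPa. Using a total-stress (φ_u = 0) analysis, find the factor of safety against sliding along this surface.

Taking moments about the centre O, the resisting moment is provided by the undrained shear strength acting along the arc:
M_R = c_u·L_a·R = 32·11.70·8.8 = 3294.7 kN·m/m
M_D = W·d = 530·1.85 = 980.5 kN·m/m
FS = M_R / M_D = 3294.7 / 980.5 = 3.360

FS = 3.36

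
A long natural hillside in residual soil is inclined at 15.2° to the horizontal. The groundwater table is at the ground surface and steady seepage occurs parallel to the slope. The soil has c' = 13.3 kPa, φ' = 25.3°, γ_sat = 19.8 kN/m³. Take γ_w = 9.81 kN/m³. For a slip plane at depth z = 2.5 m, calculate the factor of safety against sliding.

FS = 1.94

With seepage parallel to the slope and the water table at the surface, the effective normal stress on the slip plane uses the buoyant unit weight γ' = γ_sat − γ_w while the driving shear stress uses γ_sat:
FS = [c' + γ' z cos²β tanφ'] / [γ_sat z sinβ cosβ]
γ' = 19.8 − 9.81 = 9.99 kN/m³
Numerator = 13.3 + 9.99·2.5·cos²15.2°·tan25.3° = 13.3 + 9.99·2.5·0.9313·0.4727 = 24.294 kPa
Denominator = 19.8·2.5·sin15.2°·cos15.2° = 19.8·2.5·0.2622·0.9650 = 12.524 kPa
FS = 24.294 / 12.524 = 1.940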